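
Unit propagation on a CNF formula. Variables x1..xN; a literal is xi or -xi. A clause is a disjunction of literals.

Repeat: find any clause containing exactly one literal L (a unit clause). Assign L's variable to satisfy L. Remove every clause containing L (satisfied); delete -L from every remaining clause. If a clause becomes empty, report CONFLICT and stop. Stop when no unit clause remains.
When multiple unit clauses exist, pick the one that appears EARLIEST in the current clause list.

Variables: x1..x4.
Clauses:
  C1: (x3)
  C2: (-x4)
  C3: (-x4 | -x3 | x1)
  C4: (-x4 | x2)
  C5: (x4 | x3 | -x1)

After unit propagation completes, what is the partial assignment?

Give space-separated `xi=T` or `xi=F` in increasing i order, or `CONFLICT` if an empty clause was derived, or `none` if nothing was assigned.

unit clause [3] forces x3=T; simplify:
  drop -3 from [-4, -3, 1] -> [-4, 1]
  satisfied 2 clause(s); 3 remain; assigned so far: [3]
unit clause [-4] forces x4=F; simplify:
  satisfied 3 clause(s); 0 remain; assigned so far: [3, 4]

Answer: x3=T x4=F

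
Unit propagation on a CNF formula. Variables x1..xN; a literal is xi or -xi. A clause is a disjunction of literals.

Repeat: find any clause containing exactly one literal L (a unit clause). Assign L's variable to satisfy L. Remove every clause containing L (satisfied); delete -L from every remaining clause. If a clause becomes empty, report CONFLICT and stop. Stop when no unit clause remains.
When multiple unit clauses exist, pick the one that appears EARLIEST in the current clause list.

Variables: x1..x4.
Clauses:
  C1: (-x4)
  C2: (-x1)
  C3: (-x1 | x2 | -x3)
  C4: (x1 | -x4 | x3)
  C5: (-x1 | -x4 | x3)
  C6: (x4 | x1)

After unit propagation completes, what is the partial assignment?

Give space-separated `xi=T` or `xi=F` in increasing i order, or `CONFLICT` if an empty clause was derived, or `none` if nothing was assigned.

unit clause [-4] forces x4=F; simplify:
  drop 4 from [4, 1] -> [1]
  satisfied 3 clause(s); 3 remain; assigned so far: [4]
unit clause [-1] forces x1=F; simplify:
  drop 1 from [1] -> [] (empty!)
  satisfied 2 clause(s); 1 remain; assigned so far: [1, 4]
CONFLICT (empty clause)

Answer: CONFLICT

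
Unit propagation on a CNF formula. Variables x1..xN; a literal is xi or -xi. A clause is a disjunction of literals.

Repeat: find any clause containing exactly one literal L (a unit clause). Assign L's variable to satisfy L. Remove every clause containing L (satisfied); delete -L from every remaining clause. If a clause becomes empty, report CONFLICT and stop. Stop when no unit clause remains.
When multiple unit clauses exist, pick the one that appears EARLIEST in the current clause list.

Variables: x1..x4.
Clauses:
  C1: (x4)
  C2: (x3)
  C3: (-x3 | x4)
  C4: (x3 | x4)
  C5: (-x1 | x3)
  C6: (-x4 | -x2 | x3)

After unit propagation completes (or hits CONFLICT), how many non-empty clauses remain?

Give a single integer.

unit clause [4] forces x4=T; simplify:
  drop -4 from [-4, -2, 3] -> [-2, 3]
  satisfied 3 clause(s); 3 remain; assigned so far: [4]
unit clause [3] forces x3=T; simplify:
  satisfied 3 clause(s); 0 remain; assigned so far: [3, 4]

Answer: 0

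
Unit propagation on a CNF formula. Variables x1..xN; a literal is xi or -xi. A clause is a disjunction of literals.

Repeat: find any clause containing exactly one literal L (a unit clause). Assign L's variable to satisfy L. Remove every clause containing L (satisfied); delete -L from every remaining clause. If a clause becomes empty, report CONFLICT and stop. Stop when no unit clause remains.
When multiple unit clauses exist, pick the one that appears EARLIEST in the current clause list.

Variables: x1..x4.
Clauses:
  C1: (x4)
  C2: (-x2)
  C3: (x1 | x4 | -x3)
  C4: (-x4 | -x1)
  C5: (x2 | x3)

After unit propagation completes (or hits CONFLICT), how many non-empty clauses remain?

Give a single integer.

Answer: 0

Derivation:
unit clause [4] forces x4=T; simplify:
  drop -4 from [-4, -1] -> [-1]
  satisfied 2 clause(s); 3 remain; assigned so far: [4]
unit clause [-2] forces x2=F; simplify:
  drop 2 from [2, 3] -> [3]
  satisfied 1 clause(s); 2 remain; assigned so far: [2, 4]
unit clause [-1] forces x1=F; simplify:
  satisfied 1 clause(s); 1 remain; assigned so far: [1, 2, 4]
unit clause [3] forces x3=T; simplify:
  satisfied 1 clause(s); 0 remain; assigned so far: [1, 2, 3, 4]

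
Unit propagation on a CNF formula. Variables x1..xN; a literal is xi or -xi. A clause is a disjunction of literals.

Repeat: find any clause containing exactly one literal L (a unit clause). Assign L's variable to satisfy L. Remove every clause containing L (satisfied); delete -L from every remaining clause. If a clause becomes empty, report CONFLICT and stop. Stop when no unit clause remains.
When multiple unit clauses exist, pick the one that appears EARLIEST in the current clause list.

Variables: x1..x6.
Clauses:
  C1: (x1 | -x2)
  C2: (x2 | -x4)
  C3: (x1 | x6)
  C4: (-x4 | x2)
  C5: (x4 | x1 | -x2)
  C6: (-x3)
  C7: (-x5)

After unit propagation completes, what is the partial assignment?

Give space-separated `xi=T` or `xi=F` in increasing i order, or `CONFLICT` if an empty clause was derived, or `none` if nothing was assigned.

Answer: x3=F x5=F

Derivation:
unit clause [-3] forces x3=F; simplify:
  satisfied 1 clause(s); 6 remain; assigned so far: [3]
unit clause [-5] forces x5=F; simplify:
  satisfied 1 clause(s); 5 remain; assigned so far: [3, 5]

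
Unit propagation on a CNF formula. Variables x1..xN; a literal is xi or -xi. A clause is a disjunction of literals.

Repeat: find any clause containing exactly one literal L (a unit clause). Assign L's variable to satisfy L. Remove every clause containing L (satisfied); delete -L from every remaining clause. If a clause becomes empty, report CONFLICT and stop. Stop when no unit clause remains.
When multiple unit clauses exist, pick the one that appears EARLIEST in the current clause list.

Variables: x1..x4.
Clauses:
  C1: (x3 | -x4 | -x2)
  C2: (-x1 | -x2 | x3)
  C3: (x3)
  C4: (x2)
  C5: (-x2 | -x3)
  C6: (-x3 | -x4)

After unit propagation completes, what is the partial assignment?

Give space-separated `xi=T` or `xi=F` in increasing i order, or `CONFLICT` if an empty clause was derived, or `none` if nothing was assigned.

unit clause [3] forces x3=T; simplify:
  drop -3 from [-2, -3] -> [-2]
  drop -3 from [-3, -4] -> [-4]
  satisfied 3 clause(s); 3 remain; assigned so far: [3]
unit clause [2] forces x2=T; simplify:
  drop -2 from [-2] -> [] (empty!)
  satisfied 1 clause(s); 2 remain; assigned so far: [2, 3]
CONFLICT (empty clause)

Answer: CONFLICT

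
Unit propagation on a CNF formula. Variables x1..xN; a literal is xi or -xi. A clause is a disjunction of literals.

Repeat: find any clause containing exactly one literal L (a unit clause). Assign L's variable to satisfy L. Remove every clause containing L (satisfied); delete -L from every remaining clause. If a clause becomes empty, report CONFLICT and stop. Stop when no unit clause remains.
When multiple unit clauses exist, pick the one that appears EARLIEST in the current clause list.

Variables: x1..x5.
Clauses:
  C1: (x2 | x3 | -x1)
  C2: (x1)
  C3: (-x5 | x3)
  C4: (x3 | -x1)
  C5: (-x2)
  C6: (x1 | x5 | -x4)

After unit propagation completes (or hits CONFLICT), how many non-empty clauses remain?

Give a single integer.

Answer: 0

Derivation:
unit clause [1] forces x1=T; simplify:
  drop -1 from [2, 3, -1] -> [2, 3]
  drop -1 from [3, -1] -> [3]
  satisfied 2 clause(s); 4 remain; assigned so far: [1]
unit clause [3] forces x3=T; simplify:
  satisfied 3 clause(s); 1 remain; assigned so far: [1, 3]
unit clause [-2] forces x2=F; simplify:
  satisfied 1 clause(s); 0 remain; assigned so far: [1, 2, 3]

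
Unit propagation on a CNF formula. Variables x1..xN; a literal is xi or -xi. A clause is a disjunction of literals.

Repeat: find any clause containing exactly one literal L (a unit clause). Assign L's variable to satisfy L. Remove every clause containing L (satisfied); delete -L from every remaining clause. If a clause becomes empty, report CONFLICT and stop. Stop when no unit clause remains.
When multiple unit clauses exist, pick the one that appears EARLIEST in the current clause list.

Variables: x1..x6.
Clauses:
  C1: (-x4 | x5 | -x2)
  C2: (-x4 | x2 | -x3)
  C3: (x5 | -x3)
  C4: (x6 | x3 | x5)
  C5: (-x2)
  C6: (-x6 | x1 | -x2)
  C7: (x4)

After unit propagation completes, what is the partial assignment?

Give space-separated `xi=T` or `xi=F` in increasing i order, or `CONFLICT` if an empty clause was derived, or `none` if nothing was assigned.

unit clause [-2] forces x2=F; simplify:
  drop 2 from [-4, 2, -3] -> [-4, -3]
  satisfied 3 clause(s); 4 remain; assigned so far: [2]
unit clause [4] forces x4=T; simplify:
  drop -4 from [-4, -3] -> [-3]
  satisfied 1 clause(s); 3 remain; assigned so far: [2, 4]
unit clause [-3] forces x3=F; simplify:
  drop 3 from [6, 3, 5] -> [6, 5]
  satisfied 2 clause(s); 1 remain; assigned so far: [2, 3, 4]

Answer: x2=F x3=F x4=T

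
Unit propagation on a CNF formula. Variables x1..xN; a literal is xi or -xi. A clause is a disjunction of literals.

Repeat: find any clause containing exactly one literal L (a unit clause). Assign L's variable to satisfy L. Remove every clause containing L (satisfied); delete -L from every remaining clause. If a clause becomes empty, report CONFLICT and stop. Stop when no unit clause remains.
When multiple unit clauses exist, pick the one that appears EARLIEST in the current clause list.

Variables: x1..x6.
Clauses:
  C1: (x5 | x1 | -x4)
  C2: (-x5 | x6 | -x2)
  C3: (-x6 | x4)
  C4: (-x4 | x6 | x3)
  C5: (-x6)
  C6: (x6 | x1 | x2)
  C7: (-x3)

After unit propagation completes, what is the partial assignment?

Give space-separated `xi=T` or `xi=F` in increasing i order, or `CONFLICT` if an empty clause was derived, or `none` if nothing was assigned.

unit clause [-6] forces x6=F; simplify:
  drop 6 from [-5, 6, -2] -> [-5, -2]
  drop 6 from [-4, 6, 3] -> [-4, 3]
  drop 6 from [6, 1, 2] -> [1, 2]
  satisfied 2 clause(s); 5 remain; assigned so far: [6]
unit clause [-3] forces x3=F; simplify:
  drop 3 from [-4, 3] -> [-4]
  satisfied 1 clause(s); 4 remain; assigned so far: [3, 6]
unit clause [-4] forces x4=F; simplify:
  satisfied 2 clause(s); 2 remain; assigned so far: [3, 4, 6]

Answer: x3=F x4=F x6=F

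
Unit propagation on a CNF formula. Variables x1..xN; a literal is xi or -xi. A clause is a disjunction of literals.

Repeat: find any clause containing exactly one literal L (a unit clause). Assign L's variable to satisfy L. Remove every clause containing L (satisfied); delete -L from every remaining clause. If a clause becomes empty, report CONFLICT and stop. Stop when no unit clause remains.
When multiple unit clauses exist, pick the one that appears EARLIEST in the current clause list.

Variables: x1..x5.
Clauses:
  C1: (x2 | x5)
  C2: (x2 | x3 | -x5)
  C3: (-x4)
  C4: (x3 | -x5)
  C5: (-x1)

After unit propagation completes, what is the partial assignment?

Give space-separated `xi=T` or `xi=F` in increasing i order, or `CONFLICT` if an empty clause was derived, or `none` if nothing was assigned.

Answer: x1=F x4=F

Derivation:
unit clause [-4] forces x4=F; simplify:
  satisfied 1 clause(s); 4 remain; assigned so far: [4]
unit clause [-1] forces x1=F; simplify:
  satisfied 1 clause(s); 3 remain; assigned so far: [1, 4]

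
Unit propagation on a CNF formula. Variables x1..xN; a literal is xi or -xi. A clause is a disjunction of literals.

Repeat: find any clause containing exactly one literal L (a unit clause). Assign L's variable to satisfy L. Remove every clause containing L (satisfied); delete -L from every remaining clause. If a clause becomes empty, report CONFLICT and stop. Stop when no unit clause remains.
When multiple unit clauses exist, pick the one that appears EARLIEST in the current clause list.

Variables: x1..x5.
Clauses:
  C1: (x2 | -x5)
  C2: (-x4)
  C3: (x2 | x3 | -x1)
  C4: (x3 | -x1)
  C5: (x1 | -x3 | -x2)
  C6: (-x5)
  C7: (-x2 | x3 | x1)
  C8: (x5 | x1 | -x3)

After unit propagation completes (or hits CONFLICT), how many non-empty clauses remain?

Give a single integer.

unit clause [-4] forces x4=F; simplify:
  satisfied 1 clause(s); 7 remain; assigned so far: [4]
unit clause [-5] forces x5=F; simplify:
  drop 5 from [5, 1, -3] -> [1, -3]
  satisfied 2 clause(s); 5 remain; assigned so far: [4, 5]

Answer: 5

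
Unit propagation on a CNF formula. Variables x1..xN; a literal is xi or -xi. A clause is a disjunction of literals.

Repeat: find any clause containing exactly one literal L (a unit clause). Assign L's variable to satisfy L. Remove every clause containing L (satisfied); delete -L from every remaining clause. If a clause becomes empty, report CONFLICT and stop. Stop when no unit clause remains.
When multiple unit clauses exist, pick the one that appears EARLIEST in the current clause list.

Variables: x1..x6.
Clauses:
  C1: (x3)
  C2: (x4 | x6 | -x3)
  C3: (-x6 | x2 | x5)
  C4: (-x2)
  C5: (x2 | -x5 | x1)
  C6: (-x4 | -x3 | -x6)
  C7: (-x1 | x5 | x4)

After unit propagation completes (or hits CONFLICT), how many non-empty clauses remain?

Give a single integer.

Answer: 5

Derivation:
unit clause [3] forces x3=T; simplify:
  drop -3 from [4, 6, -3] -> [4, 6]
  drop -3 from [-4, -3, -6] -> [-4, -6]
  satisfied 1 clause(s); 6 remain; assigned so far: [3]
unit clause [-2] forces x2=F; simplify:
  drop 2 from [-6, 2, 5] -> [-6, 5]
  drop 2 from [2, -5, 1] -> [-5, 1]
  satisfied 1 clause(s); 5 remain; assigned so far: [2, 3]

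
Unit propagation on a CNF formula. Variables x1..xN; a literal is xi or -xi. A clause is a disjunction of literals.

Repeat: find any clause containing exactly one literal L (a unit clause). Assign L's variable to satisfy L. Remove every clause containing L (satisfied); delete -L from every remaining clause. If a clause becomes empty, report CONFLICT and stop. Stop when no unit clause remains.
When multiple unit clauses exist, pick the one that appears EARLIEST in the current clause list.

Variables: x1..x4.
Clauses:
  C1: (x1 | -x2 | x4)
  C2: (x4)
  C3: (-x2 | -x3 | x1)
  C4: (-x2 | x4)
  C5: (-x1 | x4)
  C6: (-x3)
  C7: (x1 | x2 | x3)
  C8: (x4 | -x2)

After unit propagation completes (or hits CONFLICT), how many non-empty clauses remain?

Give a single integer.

Answer: 1

Derivation:
unit clause [4] forces x4=T; simplify:
  satisfied 5 clause(s); 3 remain; assigned so far: [4]
unit clause [-3] forces x3=F; simplify:
  drop 3 from [1, 2, 3] -> [1, 2]
  satisfied 2 clause(s); 1 remain; assigned so far: [3, 4]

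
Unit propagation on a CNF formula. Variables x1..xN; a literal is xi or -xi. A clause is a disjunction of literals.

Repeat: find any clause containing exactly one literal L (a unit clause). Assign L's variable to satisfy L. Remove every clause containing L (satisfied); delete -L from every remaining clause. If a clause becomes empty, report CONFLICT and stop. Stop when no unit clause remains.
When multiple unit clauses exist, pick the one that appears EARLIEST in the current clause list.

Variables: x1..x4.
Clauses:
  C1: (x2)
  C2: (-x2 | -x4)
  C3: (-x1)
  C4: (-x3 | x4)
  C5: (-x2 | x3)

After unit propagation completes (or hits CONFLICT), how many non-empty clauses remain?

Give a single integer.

Answer: 0

Derivation:
unit clause [2] forces x2=T; simplify:
  drop -2 from [-2, -4] -> [-4]
  drop -2 from [-2, 3] -> [3]
  satisfied 1 clause(s); 4 remain; assigned so far: [2]
unit clause [-4] forces x4=F; simplify:
  drop 4 from [-3, 4] -> [-3]
  satisfied 1 clause(s); 3 remain; assigned so far: [2, 4]
unit clause [-1] forces x1=F; simplify:
  satisfied 1 clause(s); 2 remain; assigned so far: [1, 2, 4]
unit clause [-3] forces x3=F; simplify:
  drop 3 from [3] -> [] (empty!)
  satisfied 1 clause(s); 1 remain; assigned so far: [1, 2, 3, 4]
CONFLICT (empty clause)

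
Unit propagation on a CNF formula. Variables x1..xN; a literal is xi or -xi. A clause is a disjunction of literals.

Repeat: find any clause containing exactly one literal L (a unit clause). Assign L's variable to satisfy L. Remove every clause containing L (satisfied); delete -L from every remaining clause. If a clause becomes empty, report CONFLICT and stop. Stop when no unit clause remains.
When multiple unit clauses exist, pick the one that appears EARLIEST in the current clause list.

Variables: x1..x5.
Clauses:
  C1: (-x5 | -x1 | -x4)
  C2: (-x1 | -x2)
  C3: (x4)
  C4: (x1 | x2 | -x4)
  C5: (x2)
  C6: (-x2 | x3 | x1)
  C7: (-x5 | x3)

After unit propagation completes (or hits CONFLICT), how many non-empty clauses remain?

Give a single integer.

unit clause [4] forces x4=T; simplify:
  drop -4 from [-5, -1, -4] -> [-5, -1]
  drop -4 from [1, 2, -4] -> [1, 2]
  satisfied 1 clause(s); 6 remain; assigned so far: [4]
unit clause [2] forces x2=T; simplify:
  drop -2 from [-1, -2] -> [-1]
  drop -2 from [-2, 3, 1] -> [3, 1]
  satisfied 2 clause(s); 4 remain; assigned so far: [2, 4]
unit clause [-1] forces x1=F; simplify:
  drop 1 from [3, 1] -> [3]
  satisfied 2 clause(s); 2 remain; assigned so far: [1, 2, 4]
unit clause [3] forces x3=T; simplify:
  satisfied 2 clause(s); 0 remain; assigned so far: [1, 2, 3, 4]

Answer: 0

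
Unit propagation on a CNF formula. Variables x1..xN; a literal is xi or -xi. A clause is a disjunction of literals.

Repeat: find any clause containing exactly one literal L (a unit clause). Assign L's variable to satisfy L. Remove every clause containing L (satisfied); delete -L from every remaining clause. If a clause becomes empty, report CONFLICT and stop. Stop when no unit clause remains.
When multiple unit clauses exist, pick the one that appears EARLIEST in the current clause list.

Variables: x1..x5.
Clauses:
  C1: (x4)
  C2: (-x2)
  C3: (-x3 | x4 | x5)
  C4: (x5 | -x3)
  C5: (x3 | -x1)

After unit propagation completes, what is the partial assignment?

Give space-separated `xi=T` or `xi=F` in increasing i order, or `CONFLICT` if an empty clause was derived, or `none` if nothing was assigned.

Answer: x2=F x4=T

Derivation:
unit clause [4] forces x4=T; simplify:
  satisfied 2 clause(s); 3 remain; assigned so far: [4]
unit clause [-2] forces x2=F; simplify:
  satisfied 1 clause(s); 2 remain; assigned so far: [2, 4]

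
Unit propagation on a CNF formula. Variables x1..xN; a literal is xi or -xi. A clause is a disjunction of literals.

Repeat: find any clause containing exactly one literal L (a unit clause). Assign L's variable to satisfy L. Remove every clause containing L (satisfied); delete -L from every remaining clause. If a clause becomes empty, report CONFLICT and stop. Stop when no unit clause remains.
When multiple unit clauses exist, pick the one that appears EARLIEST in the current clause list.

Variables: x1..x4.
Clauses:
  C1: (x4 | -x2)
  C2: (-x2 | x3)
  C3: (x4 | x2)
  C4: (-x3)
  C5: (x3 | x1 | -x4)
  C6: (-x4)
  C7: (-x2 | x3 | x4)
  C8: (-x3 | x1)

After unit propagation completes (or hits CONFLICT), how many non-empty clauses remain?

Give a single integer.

Answer: 1

Derivation:
unit clause [-3] forces x3=F; simplify:
  drop 3 from [-2, 3] -> [-2]
  drop 3 from [3, 1, -4] -> [1, -4]
  drop 3 from [-2, 3, 4] -> [-2, 4]
  satisfied 2 clause(s); 6 remain; assigned so far: [3]
unit clause [-2] forces x2=F; simplify:
  drop 2 from [4, 2] -> [4]
  satisfied 3 clause(s); 3 remain; assigned so far: [2, 3]
unit clause [4] forces x4=T; simplify:
  drop -4 from [1, -4] -> [1]
  drop -4 from [-4] -> [] (empty!)
  satisfied 1 clause(s); 2 remain; assigned so far: [2, 3, 4]
CONFLICT (empty clause)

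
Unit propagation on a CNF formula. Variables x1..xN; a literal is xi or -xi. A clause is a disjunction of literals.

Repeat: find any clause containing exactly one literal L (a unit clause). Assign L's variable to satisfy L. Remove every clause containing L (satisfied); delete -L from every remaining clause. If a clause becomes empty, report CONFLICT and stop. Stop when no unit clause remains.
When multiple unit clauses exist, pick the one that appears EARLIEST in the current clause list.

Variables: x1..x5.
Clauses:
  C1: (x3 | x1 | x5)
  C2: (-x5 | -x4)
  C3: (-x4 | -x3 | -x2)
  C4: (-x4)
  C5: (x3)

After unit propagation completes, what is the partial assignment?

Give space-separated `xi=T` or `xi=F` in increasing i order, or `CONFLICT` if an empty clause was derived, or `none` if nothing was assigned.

unit clause [-4] forces x4=F; simplify:
  satisfied 3 clause(s); 2 remain; assigned so far: [4]
unit clause [3] forces x3=T; simplify:
  satisfied 2 clause(s); 0 remain; assigned so far: [3, 4]

Answer: x3=T x4=F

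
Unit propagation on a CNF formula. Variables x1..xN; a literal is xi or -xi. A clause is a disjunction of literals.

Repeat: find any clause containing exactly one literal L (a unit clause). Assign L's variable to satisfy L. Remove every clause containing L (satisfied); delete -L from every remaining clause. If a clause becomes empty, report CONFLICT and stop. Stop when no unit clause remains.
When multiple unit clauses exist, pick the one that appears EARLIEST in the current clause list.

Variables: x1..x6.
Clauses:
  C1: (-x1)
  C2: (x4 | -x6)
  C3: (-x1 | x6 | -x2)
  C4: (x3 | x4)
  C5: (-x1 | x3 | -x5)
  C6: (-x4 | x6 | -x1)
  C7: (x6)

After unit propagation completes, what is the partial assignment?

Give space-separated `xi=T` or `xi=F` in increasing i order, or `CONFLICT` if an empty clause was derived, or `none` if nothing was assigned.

Answer: x1=F x4=T x6=T

Derivation:
unit clause [-1] forces x1=F; simplify:
  satisfied 4 clause(s); 3 remain; assigned so far: [1]
unit clause [6] forces x6=T; simplify:
  drop -6 from [4, -6] -> [4]
  satisfied 1 clause(s); 2 remain; assigned so far: [1, 6]
unit clause [4] forces x4=T; simplify:
  satisfied 2 clause(s); 0 remain; assigned so far: [1, 4, 6]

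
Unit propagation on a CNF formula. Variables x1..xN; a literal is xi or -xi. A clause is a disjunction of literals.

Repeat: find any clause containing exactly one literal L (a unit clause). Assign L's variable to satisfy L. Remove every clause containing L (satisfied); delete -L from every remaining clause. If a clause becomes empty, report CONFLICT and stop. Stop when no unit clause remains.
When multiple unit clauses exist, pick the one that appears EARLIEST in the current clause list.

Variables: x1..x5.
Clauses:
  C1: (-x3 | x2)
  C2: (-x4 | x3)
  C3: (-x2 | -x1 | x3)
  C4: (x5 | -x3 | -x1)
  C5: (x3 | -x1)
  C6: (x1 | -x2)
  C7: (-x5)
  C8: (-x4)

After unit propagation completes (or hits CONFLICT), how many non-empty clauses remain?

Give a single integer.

unit clause [-5] forces x5=F; simplify:
  drop 5 from [5, -3, -1] -> [-3, -1]
  satisfied 1 clause(s); 7 remain; assigned so far: [5]
unit clause [-4] forces x4=F; simplify:
  satisfied 2 clause(s); 5 remain; assigned so far: [4, 5]

Answer: 5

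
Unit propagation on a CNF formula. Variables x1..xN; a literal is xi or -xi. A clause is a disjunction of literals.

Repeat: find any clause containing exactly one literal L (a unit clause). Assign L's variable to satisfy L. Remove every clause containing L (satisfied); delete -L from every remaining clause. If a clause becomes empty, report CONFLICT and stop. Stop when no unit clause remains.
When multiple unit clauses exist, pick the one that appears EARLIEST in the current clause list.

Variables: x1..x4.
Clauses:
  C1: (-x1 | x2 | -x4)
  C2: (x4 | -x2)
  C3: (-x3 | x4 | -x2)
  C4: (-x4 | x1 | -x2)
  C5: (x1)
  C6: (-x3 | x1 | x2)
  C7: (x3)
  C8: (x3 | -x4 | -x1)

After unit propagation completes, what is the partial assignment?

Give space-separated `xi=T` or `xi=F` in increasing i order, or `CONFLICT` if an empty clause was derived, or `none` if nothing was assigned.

Answer: x1=T x3=T

Derivation:
unit clause [1] forces x1=T; simplify:
  drop -1 from [-1, 2, -4] -> [2, -4]
  drop -1 from [3, -4, -1] -> [3, -4]
  satisfied 3 clause(s); 5 remain; assigned so far: [1]
unit clause [3] forces x3=T; simplify:
  drop -3 from [-3, 4, -2] -> [4, -2]
  satisfied 2 clause(s); 3 remain; assigned so far: [1, 3]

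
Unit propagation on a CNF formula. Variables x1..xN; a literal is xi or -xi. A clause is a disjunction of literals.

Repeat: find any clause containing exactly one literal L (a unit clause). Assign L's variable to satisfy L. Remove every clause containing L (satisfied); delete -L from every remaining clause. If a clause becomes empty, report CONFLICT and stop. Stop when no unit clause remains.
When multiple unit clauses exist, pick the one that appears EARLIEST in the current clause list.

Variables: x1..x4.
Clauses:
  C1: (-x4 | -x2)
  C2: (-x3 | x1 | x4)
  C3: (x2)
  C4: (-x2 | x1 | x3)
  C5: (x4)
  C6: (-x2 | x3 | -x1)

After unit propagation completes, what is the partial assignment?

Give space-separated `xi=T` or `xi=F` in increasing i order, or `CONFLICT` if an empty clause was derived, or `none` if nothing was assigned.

Answer: CONFLICT

Derivation:
unit clause [2] forces x2=T; simplify:
  drop -2 from [-4, -2] -> [-4]
  drop -2 from [-2, 1, 3] -> [1, 3]
  drop -2 from [-2, 3, -1] -> [3, -1]
  satisfied 1 clause(s); 5 remain; assigned so far: [2]
unit clause [-4] forces x4=F; simplify:
  drop 4 from [-3, 1, 4] -> [-3, 1]
  drop 4 from [4] -> [] (empty!)
  satisfied 1 clause(s); 4 remain; assigned so far: [2, 4]
CONFLICT (empty clause)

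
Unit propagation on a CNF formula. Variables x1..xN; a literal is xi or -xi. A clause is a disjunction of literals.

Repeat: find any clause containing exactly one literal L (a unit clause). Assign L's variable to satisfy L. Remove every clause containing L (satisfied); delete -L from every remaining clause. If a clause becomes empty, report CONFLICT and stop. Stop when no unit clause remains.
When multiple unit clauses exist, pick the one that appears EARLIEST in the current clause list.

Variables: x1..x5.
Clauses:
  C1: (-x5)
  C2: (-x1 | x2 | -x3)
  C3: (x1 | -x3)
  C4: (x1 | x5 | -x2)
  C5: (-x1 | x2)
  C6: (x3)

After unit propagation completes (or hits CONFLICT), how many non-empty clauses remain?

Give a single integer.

Answer: 0

Derivation:
unit clause [-5] forces x5=F; simplify:
  drop 5 from [1, 5, -2] -> [1, -2]
  satisfied 1 clause(s); 5 remain; assigned so far: [5]
unit clause [3] forces x3=T; simplify:
  drop -3 from [-1, 2, -3] -> [-1, 2]
  drop -3 from [1, -3] -> [1]
  satisfied 1 clause(s); 4 remain; assigned so far: [3, 5]
unit clause [1] forces x1=T; simplify:
  drop -1 from [-1, 2] -> [2]
  drop -1 from [-1, 2] -> [2]
  satisfied 2 clause(s); 2 remain; assigned so far: [1, 3, 5]
unit clause [2] forces x2=T; simplify:
  satisfied 2 clause(s); 0 remain; assigned so far: [1, 2, 3, 5]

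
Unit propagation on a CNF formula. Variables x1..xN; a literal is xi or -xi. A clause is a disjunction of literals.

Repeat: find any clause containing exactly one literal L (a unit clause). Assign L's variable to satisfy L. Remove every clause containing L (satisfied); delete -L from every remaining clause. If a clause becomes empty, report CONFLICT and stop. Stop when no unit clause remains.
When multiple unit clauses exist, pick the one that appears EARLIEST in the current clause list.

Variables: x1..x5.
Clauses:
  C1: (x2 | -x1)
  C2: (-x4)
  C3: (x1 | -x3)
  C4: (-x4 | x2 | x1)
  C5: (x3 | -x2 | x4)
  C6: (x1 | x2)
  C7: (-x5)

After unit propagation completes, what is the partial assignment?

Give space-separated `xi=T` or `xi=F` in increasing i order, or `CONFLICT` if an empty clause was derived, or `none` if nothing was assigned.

Answer: x4=F x5=F

Derivation:
unit clause [-4] forces x4=F; simplify:
  drop 4 from [3, -2, 4] -> [3, -2]
  satisfied 2 clause(s); 5 remain; assigned so far: [4]
unit clause [-5] forces x5=F; simplify:
  satisfied 1 clause(s); 4 remain; assigned so far: [4, 5]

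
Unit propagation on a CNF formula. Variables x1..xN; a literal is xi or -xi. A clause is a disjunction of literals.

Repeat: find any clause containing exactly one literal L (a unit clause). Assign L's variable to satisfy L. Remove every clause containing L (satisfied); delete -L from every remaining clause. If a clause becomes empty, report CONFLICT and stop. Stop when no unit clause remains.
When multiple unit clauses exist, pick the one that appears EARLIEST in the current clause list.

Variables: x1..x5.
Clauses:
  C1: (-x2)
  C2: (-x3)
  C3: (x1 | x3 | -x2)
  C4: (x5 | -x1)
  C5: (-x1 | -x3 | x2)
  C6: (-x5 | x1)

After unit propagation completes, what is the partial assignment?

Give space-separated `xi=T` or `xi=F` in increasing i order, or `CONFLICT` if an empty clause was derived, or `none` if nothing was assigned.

Answer: x2=F x3=F

Derivation:
unit clause [-2] forces x2=F; simplify:
  drop 2 from [-1, -3, 2] -> [-1, -3]
  satisfied 2 clause(s); 4 remain; assigned so far: [2]
unit clause [-3] forces x3=F; simplify:
  satisfied 2 clause(s); 2 remain; assigned so far: [2, 3]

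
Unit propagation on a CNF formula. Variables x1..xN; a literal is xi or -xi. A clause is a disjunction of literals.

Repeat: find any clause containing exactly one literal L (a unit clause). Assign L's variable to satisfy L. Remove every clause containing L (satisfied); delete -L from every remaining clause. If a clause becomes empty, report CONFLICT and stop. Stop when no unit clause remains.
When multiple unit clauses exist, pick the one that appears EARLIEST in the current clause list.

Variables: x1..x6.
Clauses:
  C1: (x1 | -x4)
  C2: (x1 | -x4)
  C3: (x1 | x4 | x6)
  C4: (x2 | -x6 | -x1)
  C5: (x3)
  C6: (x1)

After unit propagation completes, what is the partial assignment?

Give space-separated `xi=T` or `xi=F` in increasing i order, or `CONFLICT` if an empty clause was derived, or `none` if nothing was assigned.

unit clause [3] forces x3=T; simplify:
  satisfied 1 clause(s); 5 remain; assigned so far: [3]
unit clause [1] forces x1=T; simplify:
  drop -1 from [2, -6, -1] -> [2, -6]
  satisfied 4 clause(s); 1 remain; assigned so far: [1, 3]

Answer: x1=T x3=T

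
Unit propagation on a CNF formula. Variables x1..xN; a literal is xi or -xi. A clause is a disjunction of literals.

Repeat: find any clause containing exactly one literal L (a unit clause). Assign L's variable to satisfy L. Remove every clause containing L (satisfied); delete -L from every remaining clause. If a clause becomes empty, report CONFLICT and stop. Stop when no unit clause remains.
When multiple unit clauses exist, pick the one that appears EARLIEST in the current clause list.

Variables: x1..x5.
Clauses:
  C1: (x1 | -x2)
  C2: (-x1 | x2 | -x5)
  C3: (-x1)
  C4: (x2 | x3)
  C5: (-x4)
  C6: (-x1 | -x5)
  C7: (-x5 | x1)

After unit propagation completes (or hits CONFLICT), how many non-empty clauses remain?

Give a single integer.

unit clause [-1] forces x1=F; simplify:
  drop 1 from [1, -2] -> [-2]
  drop 1 from [-5, 1] -> [-5]
  satisfied 3 clause(s); 4 remain; assigned so far: [1]
unit clause [-2] forces x2=F; simplify:
  drop 2 from [2, 3] -> [3]
  satisfied 1 clause(s); 3 remain; assigned so far: [1, 2]
unit clause [3] forces x3=T; simplify:
  satisfied 1 clause(s); 2 remain; assigned so far: [1, 2, 3]
unit clause [-4] forces x4=F; simplify:
  satisfied 1 clause(s); 1 remain; assigned so far: [1, 2, 3, 4]
unit clause [-5] forces x5=F; simplify:
  satisfied 1 clause(s); 0 remain; assigned so far: [1, 2, 3, 4, 5]

Answer: 0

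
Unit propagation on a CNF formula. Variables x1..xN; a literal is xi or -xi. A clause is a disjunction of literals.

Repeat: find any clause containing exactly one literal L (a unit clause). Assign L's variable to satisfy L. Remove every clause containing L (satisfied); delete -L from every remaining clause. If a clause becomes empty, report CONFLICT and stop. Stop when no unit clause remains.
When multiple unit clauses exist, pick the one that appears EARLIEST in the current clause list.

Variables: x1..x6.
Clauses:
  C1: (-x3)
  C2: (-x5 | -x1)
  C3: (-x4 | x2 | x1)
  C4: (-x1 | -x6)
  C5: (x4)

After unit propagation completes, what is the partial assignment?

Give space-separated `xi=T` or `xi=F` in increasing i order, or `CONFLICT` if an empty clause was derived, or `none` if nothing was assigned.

unit clause [-3] forces x3=F; simplify:
  satisfied 1 clause(s); 4 remain; assigned so far: [3]
unit clause [4] forces x4=T; simplify:
  drop -4 from [-4, 2, 1] -> [2, 1]
  satisfied 1 clause(s); 3 remain; assigned so far: [3, 4]

Answer: x3=F x4=T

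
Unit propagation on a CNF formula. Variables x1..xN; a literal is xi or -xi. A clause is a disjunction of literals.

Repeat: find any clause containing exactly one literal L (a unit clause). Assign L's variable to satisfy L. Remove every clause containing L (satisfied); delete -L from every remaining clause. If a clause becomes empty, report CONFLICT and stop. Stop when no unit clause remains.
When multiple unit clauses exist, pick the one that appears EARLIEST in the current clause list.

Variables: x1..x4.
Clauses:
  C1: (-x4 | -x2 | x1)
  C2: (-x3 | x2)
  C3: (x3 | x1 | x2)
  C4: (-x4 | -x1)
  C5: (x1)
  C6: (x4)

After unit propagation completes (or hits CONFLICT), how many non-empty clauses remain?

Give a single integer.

unit clause [1] forces x1=T; simplify:
  drop -1 from [-4, -1] -> [-4]
  satisfied 3 clause(s); 3 remain; assigned so far: [1]
unit clause [-4] forces x4=F; simplify:
  drop 4 from [4] -> [] (empty!)
  satisfied 1 clause(s); 2 remain; assigned so far: [1, 4]
CONFLICT (empty clause)

Answer: 1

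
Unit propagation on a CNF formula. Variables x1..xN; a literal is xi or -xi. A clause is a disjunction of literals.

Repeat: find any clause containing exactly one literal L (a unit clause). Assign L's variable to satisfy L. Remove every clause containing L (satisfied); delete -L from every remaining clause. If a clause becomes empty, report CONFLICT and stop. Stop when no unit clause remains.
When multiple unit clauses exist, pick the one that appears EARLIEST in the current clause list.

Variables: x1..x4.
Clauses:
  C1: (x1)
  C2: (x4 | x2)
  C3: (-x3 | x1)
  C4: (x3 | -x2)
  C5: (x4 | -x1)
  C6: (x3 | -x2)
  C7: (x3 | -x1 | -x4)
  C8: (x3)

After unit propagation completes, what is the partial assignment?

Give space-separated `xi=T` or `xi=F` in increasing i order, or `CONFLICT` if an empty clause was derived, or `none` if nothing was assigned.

unit clause [1] forces x1=T; simplify:
  drop -1 from [4, -1] -> [4]
  drop -1 from [3, -1, -4] -> [3, -4]
  satisfied 2 clause(s); 6 remain; assigned so far: [1]
unit clause [4] forces x4=T; simplify:
  drop -4 from [3, -4] -> [3]
  satisfied 2 clause(s); 4 remain; assigned so far: [1, 4]
unit clause [3] forces x3=T; simplify:
  satisfied 4 clause(s); 0 remain; assigned so far: [1, 3, 4]

Answer: x1=T x3=T x4=T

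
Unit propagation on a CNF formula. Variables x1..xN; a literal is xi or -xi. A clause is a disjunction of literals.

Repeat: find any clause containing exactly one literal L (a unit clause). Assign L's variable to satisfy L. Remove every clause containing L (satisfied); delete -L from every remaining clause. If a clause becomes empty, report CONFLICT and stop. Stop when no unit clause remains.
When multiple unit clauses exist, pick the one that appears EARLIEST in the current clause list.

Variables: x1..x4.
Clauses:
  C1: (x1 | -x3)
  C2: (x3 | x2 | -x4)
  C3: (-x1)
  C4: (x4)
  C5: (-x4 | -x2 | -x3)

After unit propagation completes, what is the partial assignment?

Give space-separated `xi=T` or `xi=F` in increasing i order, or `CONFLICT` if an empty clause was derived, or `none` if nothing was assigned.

unit clause [-1] forces x1=F; simplify:
  drop 1 from [1, -3] -> [-3]
  satisfied 1 clause(s); 4 remain; assigned so far: [1]
unit clause [-3] forces x3=F; simplify:
  drop 3 from [3, 2, -4] -> [2, -4]
  satisfied 2 clause(s); 2 remain; assigned so far: [1, 3]
unit clause [4] forces x4=T; simplify:
  drop -4 from [2, -4] -> [2]
  satisfied 1 clause(s); 1 remain; assigned so far: [1, 3, 4]
unit clause [2] forces x2=T; simplify:
  satisfied 1 clause(s); 0 remain; assigned so far: [1, 2, 3, 4]

Answer: x1=F x2=T x3=F x4=T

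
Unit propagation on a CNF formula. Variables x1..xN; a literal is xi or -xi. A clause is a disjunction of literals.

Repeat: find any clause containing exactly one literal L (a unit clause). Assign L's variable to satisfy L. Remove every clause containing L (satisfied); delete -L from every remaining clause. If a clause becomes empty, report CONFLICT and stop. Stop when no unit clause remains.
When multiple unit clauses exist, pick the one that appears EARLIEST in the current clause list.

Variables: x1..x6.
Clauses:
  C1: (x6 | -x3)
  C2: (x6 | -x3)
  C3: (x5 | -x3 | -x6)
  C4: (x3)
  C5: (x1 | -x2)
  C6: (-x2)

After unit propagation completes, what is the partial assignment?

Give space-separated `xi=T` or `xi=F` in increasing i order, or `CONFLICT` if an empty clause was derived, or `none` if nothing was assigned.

unit clause [3] forces x3=T; simplify:
  drop -3 from [6, -3] -> [6]
  drop -3 from [6, -3] -> [6]
  drop -3 from [5, -3, -6] -> [5, -6]
  satisfied 1 clause(s); 5 remain; assigned so far: [3]
unit clause [6] forces x6=T; simplify:
  drop -6 from [5, -6] -> [5]
  satisfied 2 clause(s); 3 remain; assigned so far: [3, 6]
unit clause [5] forces x5=T; simplify:
  satisfied 1 clause(s); 2 remain; assigned so far: [3, 5, 6]
unit clause [-2] forces x2=F; simplify:
  satisfied 2 clause(s); 0 remain; assigned so far: [2, 3, 5, 6]

Answer: x2=F x3=T x5=T x6=T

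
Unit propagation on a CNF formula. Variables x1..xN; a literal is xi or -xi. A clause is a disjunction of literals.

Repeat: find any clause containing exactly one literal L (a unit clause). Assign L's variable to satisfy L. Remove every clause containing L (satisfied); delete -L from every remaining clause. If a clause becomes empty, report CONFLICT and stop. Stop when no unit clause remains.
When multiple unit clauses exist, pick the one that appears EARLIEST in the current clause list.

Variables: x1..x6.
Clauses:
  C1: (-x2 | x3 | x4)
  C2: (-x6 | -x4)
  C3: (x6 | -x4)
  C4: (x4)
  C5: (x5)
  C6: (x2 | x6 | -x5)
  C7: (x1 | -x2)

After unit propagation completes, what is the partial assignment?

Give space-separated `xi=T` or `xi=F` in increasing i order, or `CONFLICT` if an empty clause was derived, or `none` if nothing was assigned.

unit clause [4] forces x4=T; simplify:
  drop -4 from [-6, -4] -> [-6]
  drop -4 from [6, -4] -> [6]
  satisfied 2 clause(s); 5 remain; assigned so far: [4]
unit clause [-6] forces x6=F; simplify:
  drop 6 from [6] -> [] (empty!)
  drop 6 from [2, 6, -5] -> [2, -5]
  satisfied 1 clause(s); 4 remain; assigned so far: [4, 6]
CONFLICT (empty clause)

Answer: CONFLICT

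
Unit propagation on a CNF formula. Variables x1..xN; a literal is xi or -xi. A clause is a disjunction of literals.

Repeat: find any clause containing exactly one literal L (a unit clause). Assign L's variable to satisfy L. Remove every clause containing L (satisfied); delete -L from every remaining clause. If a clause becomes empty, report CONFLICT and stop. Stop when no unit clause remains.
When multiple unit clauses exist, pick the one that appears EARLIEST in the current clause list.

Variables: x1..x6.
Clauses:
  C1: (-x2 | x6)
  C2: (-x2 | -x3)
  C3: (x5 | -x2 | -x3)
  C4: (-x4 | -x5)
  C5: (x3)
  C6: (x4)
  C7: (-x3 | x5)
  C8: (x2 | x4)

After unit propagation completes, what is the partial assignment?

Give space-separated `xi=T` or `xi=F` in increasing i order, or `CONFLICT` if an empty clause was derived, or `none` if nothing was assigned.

Answer: CONFLICT

Derivation:
unit clause [3] forces x3=T; simplify:
  drop -3 from [-2, -3] -> [-2]
  drop -3 from [5, -2, -3] -> [5, -2]
  drop -3 from [-3, 5] -> [5]
  satisfied 1 clause(s); 7 remain; assigned so far: [3]
unit clause [-2] forces x2=F; simplify:
  drop 2 from [2, 4] -> [4]
  satisfied 3 clause(s); 4 remain; assigned so far: [2, 3]
unit clause [4] forces x4=T; simplify:
  drop -4 from [-4, -5] -> [-5]
  satisfied 2 clause(s); 2 remain; assigned so far: [2, 3, 4]
unit clause [-5] forces x5=F; simplify:
  drop 5 from [5] -> [] (empty!)
  satisfied 1 clause(s); 1 remain; assigned so far: [2, 3, 4, 5]
CONFLICT (empty clause)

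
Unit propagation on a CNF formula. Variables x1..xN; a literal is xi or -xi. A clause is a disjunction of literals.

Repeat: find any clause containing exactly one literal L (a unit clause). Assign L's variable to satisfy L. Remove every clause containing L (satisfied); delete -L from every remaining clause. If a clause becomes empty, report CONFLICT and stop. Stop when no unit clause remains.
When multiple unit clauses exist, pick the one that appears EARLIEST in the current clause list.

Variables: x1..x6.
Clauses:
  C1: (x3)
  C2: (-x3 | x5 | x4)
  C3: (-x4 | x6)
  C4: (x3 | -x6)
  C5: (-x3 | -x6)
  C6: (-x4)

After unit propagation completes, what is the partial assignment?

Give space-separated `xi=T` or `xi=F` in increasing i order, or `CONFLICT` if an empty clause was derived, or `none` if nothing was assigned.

unit clause [3] forces x3=T; simplify:
  drop -3 from [-3, 5, 4] -> [5, 4]
  drop -3 from [-3, -6] -> [-6]
  satisfied 2 clause(s); 4 remain; assigned so far: [3]
unit clause [-6] forces x6=F; simplify:
  drop 6 from [-4, 6] -> [-4]
  satisfied 1 clause(s); 3 remain; assigned so far: [3, 6]
unit clause [-4] forces x4=F; simplify:
  drop 4 from [5, 4] -> [5]
  satisfied 2 clause(s); 1 remain; assigned so far: [3, 4, 6]
unit clause [5] forces x5=T; simplify:
  satisfied 1 clause(s); 0 remain; assigned so far: [3, 4, 5, 6]

Answer: x3=T x4=F x5=T x6=F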